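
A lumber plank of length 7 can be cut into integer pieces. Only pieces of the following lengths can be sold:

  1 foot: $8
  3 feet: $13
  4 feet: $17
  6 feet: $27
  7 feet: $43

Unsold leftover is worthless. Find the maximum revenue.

56

Consider every possible first cut. f[k] is the best of p[i]+f[k−i] over all sellable i≤k.
f[1] = 8
f[2] = 16  (first piece 1, then f[1]=8)
f[3] = 24  (first piece 1, then f[2]=16)
f[4] = 32  (first piece 1, then f[3]=24)
f[5] = 40  (first piece 1, then f[4]=32)
f[6] = 48  (first piece 1, then f[5]=40)
f[7] = 56  (first piece 1, then f[6]=48)
One optimal cutting: 1 + 1 + 1 + 1 + 1 + 1 + 1 → $56.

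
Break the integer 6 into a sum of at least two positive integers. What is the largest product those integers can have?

9

Let P[k] be the best product for length k (with at least one cut). For each first piece i, the rest contributes max(k−i, P[k−i]).
P[2] = 1*max(1,0) = 1*1 = 1
P[3] = 1*max(2,1) = 1*2 = 2
P[4] = 2*max(2,1) = 2*2 = 4
P[5] = 2*max(3,2) = 2*3 = 6
P[6] = 3*max(3,2) = 3*3 = 9
One optimal split: 3 + 3; product 3*3 = 9.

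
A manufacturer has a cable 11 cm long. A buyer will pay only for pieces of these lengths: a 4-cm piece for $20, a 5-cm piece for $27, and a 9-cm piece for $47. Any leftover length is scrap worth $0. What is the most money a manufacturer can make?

54

Consider every possible first cut. f[k] is the best of p[i]+f[k−i] over all sellable i≤k.
f[1] = 0
f[2] = 0
f[3] = 0
f[4] = 20
f[5] = max(20+0, 27+0) = 27
f[6] = max(20+0, 27+0) = 27
f[7] = max(20+0, 27+0) = 27
f[8] = max(20+20, 27+0) = 40
f[9] = max(20+27, 27+20, 47+0) = 47
f[10] = max(20+27, 27+27, 47+0) = 54
f[11] = max(20+27, 27+27, 47+0) = 54
One optimal cutting: pieces 5 + 5 with 1 cm of scrap → $54.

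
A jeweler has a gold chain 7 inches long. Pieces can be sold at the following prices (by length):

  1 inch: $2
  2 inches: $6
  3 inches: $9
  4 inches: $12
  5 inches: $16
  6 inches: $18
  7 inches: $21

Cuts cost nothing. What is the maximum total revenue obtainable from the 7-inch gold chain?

22

Let r[k] be the best obtainable value from length k. For each k, try every first piece i and keep the best of price[i] + r[k−i].
r[1] = 2
r[2] = max(2+2, 6+0) = 6
r[3] = max(2+6, 6+2, 9+0) = 9
r[4] = max(2+9, 6+6, 9+2, 12+0) = 12
r[5] = max(2+12, 6+9, 9+6, 12+2, 16+0) = 16
r[6] = max(2+16, 6+12, 9+9, 12+6, 16+2, 18+0) = 18
r[7] = max(2+18, 6+16, 9+12, …, 18+2, 21+0) = 22
One optimal cutting: 5 + 2 → $16 + $6 = $22.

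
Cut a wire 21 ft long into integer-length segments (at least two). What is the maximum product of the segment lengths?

Let f[k] be the best product for length k (with at least one cut). For each first piece i, the rest contributes max(k−i, f[k−i]).
Small cases: f[2]=1, f[3]=2, f[4]=4, f[5]=6, f[6]=9, f[7]=12, f[8]=18, f[9]=27, f[10]=36, f[11]=54, f[12]=81, f[13]=108, f[14]=162.
f[15] = 3×max(12,81) = 3×81 = 243
f[16] = 2×max(14,162) = 2×162 = 324
f[17] = 2×max(15,243) = 2×243 = 486
f[18] = 3×max(15,243) = 3×243 = 729
f[19] = 2×max(17,486) = 2×486 = 972
f[20] = 2×max(18,729) = 2×729 = 1458
f[21] = 3×max(18,729) = 3×729 = 2187
One optimal split: 3 + 3 + 3 + 3 + 3 + 3 + 3; product 3×3×3×3×3×3×3 = 2187.

2187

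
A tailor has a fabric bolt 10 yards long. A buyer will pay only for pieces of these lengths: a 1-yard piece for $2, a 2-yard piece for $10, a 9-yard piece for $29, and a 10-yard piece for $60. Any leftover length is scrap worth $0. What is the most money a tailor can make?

Build best[k] bottom-up: best[k] = max over allowed piece i of (p[i] + best[k−i]).
best[1] = 2
best[2] = max(2+2, 10+0) = 10
best[3] = max(2+10, 10+2) = 12
best[4] = max(2+12, 10+10) = 20
best[5] = max(2+20, 10+12) = 22
best[6] = max(2+22, 10+20) = 30
best[7] = max(2+30, 10+22) = 32
best[8] = max(2+32, 10+30) = 40
best[9] = max(2+40, 10+32, 29+0) = 42
best[10] = max(2+42, 10+40, 29+2, 60+0) = 60
One optimal cutting: 10 → $60.

60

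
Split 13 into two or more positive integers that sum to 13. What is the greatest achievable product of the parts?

108

Fill P[k] for k=2..13: at each k try every first piece i and multiply by the better of (k−i) uncut or P[k−i].
P[2] = 1×max(1,0) = 1×1 = 1
P[3] = max(1×2, 2×1) = 2
P[4] = max(1×3, 2×2, 3×1) = 4
P[5] = max(1×4, 2×3, 3×2, 4×1) = 6
P[6] = max(1×6, 2×4, 3×3, 4×2, 5×1) = 9
P[7] = max(1×9, 2×6, 3×4, 4×3, 5×2, 6×1) = 12
P[8] = max(1×12, 2×9, 3×6, …, 6×2, 7×1) = 18
P[9] = max(1×18, 2×12, 3×9, …, 7×2, 8×1) = 27
P[10] = max(1×27, 2×18, 3×12, …, 8×2, 9×1) = 36
P[11] = max(1×36, 2×27, 3×18, …, 9×2, 10×1) = 54
P[12] = max(1×54, 2×36, 3×27, …, 10×2, 11×1) = 81
P[13] = max(1×81, 2×54, 3×36, …, 11×2, 12×1) = 108
One optimal split: 3 + 3 + 3 + 2 + 2; product 3×3×3×2×2 = 108.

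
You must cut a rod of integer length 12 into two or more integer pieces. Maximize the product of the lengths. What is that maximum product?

81

Define prod[k] = max over 1≤i<k of i · max(k−i, prod[k−i]); the inner max lets the remainder stay uncut if that's better.
prod[2] = 1×max(1,0) = 1×1 = 1
prod[3] = max(1×2, 2×1) = 2
prod[4] = max(1×3, 2×2, 3×1) = 4
prod[5] = max(1×4, 2×3, 3×2, 4×1) = 6
prod[6] = max(1×6, 2×4, 3×3, 4×2, 5×1) = 9
prod[7] = max(1×9, 2×6, 3×4, 4×3, 5×2, 6×1) = 12
prod[8] = max(1×12, 2×9, 3×6, …, 6×2, 7×1) = 18
prod[9] = max(1×18, 2×12, 3×9, …, 7×2, 8×1) = 27
prod[10] = max(1×27, 2×18, 3×12, …, 8×2, 9×1) = 36
prod[11] = max(1×36, 2×27, 3×18, …, 9×2, 10×1) = 54
prod[12] = max(1×54, 2×36, 3×27, …, 10×2, 11×1) = 81
One optimal split: 3 + 3 + 3 + 3; product 3×3×3×3 = 81.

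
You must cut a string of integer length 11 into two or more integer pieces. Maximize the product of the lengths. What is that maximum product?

Fill f[k] for k=2..11: at each k try every first piece i and multiply by the better of (k−i) uncut or f[k−i].
f[2] = 1*max(1,0) = 1*1 = 1
f[3] = 1*max(2,1) = 1*2 = 2
f[4] = 2*max(2,1) = 2*2 = 4
f[5] = 2*max(3,2) = 2*3 = 6
f[6] = 3*max(3,2) = 3*3 = 9
f[7] = 2*max(5,6) = 2*6 = 12
f[8] = 2*max(6,9) = 2*9 = 18
f[9] = 3*max(6,9) = 3*9 = 27
f[10] = 2*max(8,18) = 2*18 = 36
f[11] = 2*max(9,27) = 2*27 = 54
One optimal split: 3 + 3 + 3 + 2; product 3*3*3*2 = 54.

54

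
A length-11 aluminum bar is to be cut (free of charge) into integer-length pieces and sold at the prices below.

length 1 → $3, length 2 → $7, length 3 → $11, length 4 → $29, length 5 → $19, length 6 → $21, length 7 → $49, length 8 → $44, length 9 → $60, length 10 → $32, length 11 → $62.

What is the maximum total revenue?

Consider every possible first cut. v[k] is the best of p[i]+v[k−i] over all sellable i≤k.
v[1] = 3
v[2] = max(3+3, 7+0) = 7
v[3] = max(3+7, 7+3, 11+0) = 11
v[4] = max(3+11, 7+7, 11+3, 29+0) = 29
v[5] = max(3+29, 7+11, 11+7, 29+3, 19+0) = 32
v[6] = max(3+32, 7+29, 11+11, 29+7, 19+3, 21+0) = 36
v[7] = max(3+36, 7+32, 11+29, …, 21+3, 49+0) = 49
v[8] = max(3+49, 7+36, 11+32, …, 49+3, 44+0) = 58
v[9] = max(3+58, 7+49, 11+36, …, 44+3, 60+0) = 61
v[10] = max(3+61, 7+58, 11+49, …, 60+3, 32+0) = 65
v[11] = max(3+65, 7+61, 11+58, …, 32+3, 62+0) = 78
One optimal cutting: 7 + 4 → $49 + $29 = $78.

78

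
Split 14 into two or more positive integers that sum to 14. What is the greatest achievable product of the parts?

162

Let P[k] be the best product for length k (with at least one cut). For each first piece i, the rest contributes max(k−i, P[k−i]).
P[2] = 1*max(1,0) = 1*1 = 1
P[3] = max(1*2, 2*1) = 2
P[4] = max(1*3, 2*2, 3*1) = 4
P[5] = max(1*4, 2*3, 3*2, 4*1) = 6
P[6] = max(1*6, 2*4, 3*3, 4*2, 5*1) = 9
P[7] = max(1*9, 2*6, 3*4, 4*3, 5*2, 6*1) = 12
P[8] = max(1*12, 2*9, 3*6, …, 6*2, 7*1) = 18
P[9] = max(1*18, 2*12, 3*9, …, 7*2, 8*1) = 27
P[10] = max(1*27, 2*18, 3*12, …, 8*2, 9*1) = 36
P[11] = max(1*36, 2*27, 3*18, …, 9*2, 10*1) = 54
P[12] = max(1*54, 2*36, 3*27, …, 10*2, 11*1) = 81
P[13] = max(1*81, 2*54, 3*36, …, 11*2, 12*1) = 108
P[14] = max(1*108, 2*81, 3*54, …, 12*2, 13*1) = 162
One optimal split: 3 + 3 + 3 + 3 + 2; product 3*3*3*3*2 = 162.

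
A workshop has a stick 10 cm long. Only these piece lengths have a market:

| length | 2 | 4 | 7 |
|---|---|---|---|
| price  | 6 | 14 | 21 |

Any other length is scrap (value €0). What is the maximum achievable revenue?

34

Consider every possible first cut. f[k] is the best of p[i]+f[k−i] over all sellable i≤k.
f[1] = 0
f[2] = 6
f[3] = 6
f[4] = max(6+6, 14+0) = 14
f[5] = max(6+6, 14+0) = 14
f[6] = max(6+14, 14+6) = 20
f[7] = max(6+14, 14+6, 21+0) = 21
f[8] = max(6+20, 14+14, 21+0) = 28
f[9] = max(6+21, 14+14, 21+6) = 28
f[10] = max(6+28, 14+20, 21+6) = 34
One optimal cutting: 4 + 4 + 2 → €34.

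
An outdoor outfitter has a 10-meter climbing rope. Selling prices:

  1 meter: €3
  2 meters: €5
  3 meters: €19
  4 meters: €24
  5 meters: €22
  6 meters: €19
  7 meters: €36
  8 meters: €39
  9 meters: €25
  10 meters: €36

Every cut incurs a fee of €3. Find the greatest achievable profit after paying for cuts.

Build r[k] bottom-up: r[k] = max over allowed piece i of (p[i] + r[k−i]) − 3 per cut.
r[1] = 3
r[2] = max(3+3-3, 5+0) = 5
r[3] = max(3+5-3, 5+3-3, 19+0) = 19
r[4] = max(3+19-3, 5+5-3, 19+3-3, 24+0) = 24
r[5] = max(3+24-3, 5+19-3, 19+5-3, 24+3-3, 22+0) = 24
r[6] = max(3+24-3, 5+24-3, 19+19-3, 24+5-3, 22+3-3, 19+0) = 35
r[7] = max(3+35-3, 5+24-3, 19+24-3, …, 19+3-3, 36+0) = 40
r[8] = max(3+40-3, 5+35-3, 19+24-3, …, 36+3-3, 39+0) = 45
r[9] = max(3+45-3, 5+40-3, 19+35-3, …, 39+3-3, 25+0) = 51
r[10] = max(3+51-3, 5+45-3, 19+40-3, …, 25+3-3, 36+0) = 56
One optimal plan: pieces 4 + 3 + 3 (2 cuts) → €62 − €6 = €56.

56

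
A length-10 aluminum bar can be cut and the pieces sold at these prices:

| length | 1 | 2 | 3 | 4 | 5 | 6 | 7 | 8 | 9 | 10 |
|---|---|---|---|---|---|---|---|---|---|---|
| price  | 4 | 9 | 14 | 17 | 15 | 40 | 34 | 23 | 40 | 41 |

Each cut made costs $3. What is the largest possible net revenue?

Let r[k] be the best obtainable value from length k. For each k, try every first piece i and keep the best of price[i] + r[k−i] minus the 3 cut fee when i<k.
r[1] = 4
r[2] = max(4+4-3, 9+0) = 9
r[3] = max(4+9-3, 9+4-3, 14+0) = 14
r[4] = max(4+14-3, 9+9-3, 14+4-3, 17+0) = 17
r[5] = max(4+17-3, 9+14-3, 14+9-3, 17+4-3, 15+0) = 20
r[6] = max(4+20-3, 9+17-3, 14+14-3, 17+9-3, 15+4-3, 40+0) = 40
r[7] = max(4+40-3, 9+20-3, 14+17-3, …, 40+4-3, 34+0) = 41
r[8] = max(4+41-3, 9+40-3, 14+20-3, …, 34+4-3, 23+0) = 46
r[9] = max(4+46-3, 9+41-3, 14+40-3, …, 23+4-3, 40+0) = 51
r[10] = max(4+51-3, 9+46-3, 14+41-3, …, 40+4-3, 41+0) = 54
One optimal plan: pieces 6 + 4 (1 cut) → $57 − $3 = $54.

54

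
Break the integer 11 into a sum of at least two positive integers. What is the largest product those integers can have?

54

Fill prod[k] for k=2..11: at each k try every first piece i and multiply by the better of (k−i) uncut or prod[k−i].
Small cases: prod[2]=1, prod[3]=2.
prod[4] = 2*max(2,1) = 2*2 = 4
prod[5] = 2*max(3,2) = 2*3 = 6
prod[6] = 3*max(3,2) = 3*3 = 9
prod[7] = 2*max(5,6) = 2*6 = 12
prod[8] = 2*max(6,9) = 2*9 = 18
prod[9] = 3*max(6,9) = 3*9 = 27
prod[10] = 2*max(8,18) = 2*18 = 36
prod[11] = 2*max(9,27) = 2*27 = 54
One optimal split: 3 + 3 + 3 + 2; product 3*3*3*2 = 54.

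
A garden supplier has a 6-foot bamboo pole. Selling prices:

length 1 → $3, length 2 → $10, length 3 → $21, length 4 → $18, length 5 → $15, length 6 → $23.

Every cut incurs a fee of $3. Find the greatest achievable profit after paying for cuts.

39

Consider every possible first cut. r[k] is the best of p[i]+r[k−i] over all sellable i≤k, charging 3 whenever i<k.
r[1] = 3
r[2] = max(3+3-3, 10+0) = 10
r[3] = max(3+10-3, 10+3-3, 21+0) = 21
r[4] = max(3+21-3, 10+10-3, 21+3-3, 18+0) = 21
r[5] = max(3+21-3, 10+21-3, 21+10-3, 18+3-3, 15+0) = 28
r[6] = max(3+28-3, 10+21-3, 21+21-3, 18+10-3, 15+3-3, 23+0) = 39
One optimal plan: pieces 3 + 3 (1 cut) → $42 − $3 = $39.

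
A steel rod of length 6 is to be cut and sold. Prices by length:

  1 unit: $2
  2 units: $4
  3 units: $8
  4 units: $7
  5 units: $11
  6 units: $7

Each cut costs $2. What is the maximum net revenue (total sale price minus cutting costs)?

Build r[k] bottom-up: r[k] = max over allowed piece i of (p[i] + r[k−i]) − 2 per cut.
r[1] = 2
r[2] = max(2+2-2, 4+0) = 4
r[3] = max(2+4-2, 4+2-2, 8+0) = 8
r[4] = max(2+8-2, 4+4-2, 8+2-2, 7+0) = 8
r[5] = max(2+8-2, 4+8-2, 8+4-2, 7+2-2, 11+0) = 11
r[6] = max(2+11-2, 4+8-2, 8+8-2, 7+4-2, 11+2-2, 7+0) = 14
One optimal plan: pieces 3 + 3 (1 cut) → $16 − $2 = $14.

14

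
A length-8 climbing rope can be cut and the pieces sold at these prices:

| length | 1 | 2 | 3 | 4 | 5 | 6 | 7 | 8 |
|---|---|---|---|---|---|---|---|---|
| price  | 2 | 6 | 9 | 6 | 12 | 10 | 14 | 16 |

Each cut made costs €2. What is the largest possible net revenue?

20

Consider every possible first cut. r[k] is the best of p[i]+r[k−i] over all sellable i≤k, charging 2 whenever i<k.
r[1] = 2
r[2] = max(2+2-2, 6+0) = 6
r[3] = max(2+6-2, 6+2-2, 9+0) = 9
r[4] = max(2+9-2, 6+6-2, 9+2-2, 6+0) = 10
r[5] = max(2+10-2, 6+9-2, 9+6-2, 6+2-2, 12+0) = 13
r[6] = max(2+13-2, 6+10-2, 9+9-2, 6+6-2, 12+2-2, 10+0) = 16
r[7] = max(2+16-2, 6+13-2, 9+10-2, …, 10+2-2, 14+0) = 17
r[8] = max(2+17-2, 6+16-2, 9+13-2, …, 14+2-2, 16+0) = 20
One optimal plan: pieces 3 + 3 + 2 (2 cuts) → €24 − €4 = €20.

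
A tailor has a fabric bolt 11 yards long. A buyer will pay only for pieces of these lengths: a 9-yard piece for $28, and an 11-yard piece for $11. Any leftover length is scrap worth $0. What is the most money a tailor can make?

Build best[k] bottom-up: best[k] = max over allowed piece i of (p[i] + best[k−i]).
best[1] = 0
best[2] = 0
best[3] = 0
best[4] = 0
best[5] = 0
best[6] = 0
best[7] = 0
best[8] = 0
best[9] = 28
best[10] = 28
best[11] = 28
One optimal cutting: pieces 9 with 2 yards of scrap → $28.

28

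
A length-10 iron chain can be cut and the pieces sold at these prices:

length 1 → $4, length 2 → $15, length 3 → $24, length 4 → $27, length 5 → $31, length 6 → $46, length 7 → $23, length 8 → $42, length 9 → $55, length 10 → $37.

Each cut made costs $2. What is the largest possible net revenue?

Build net[k] bottom-up: net[k] = max over allowed piece i of (p[i] + net[k−i]) − 2 per cut.
net[1] = 4
net[2] = 15
net[3] = 24
net[4] = 28  (first piece 2, then net[2]=15)
net[5] = 37  (first piece 2, then net[3]=24)
net[6] = 46  (first piece 3, then net[3]=24)
net[7] = 50  (first piece 2, then net[5]=37)
net[8] = 59  (first piece 2, then net[6]=46)
net[9] = 68  (first piece 3, then net[6]=46)
net[10] = 72  (first piece 2, then net[8]=59)
One optimal plan: pieces 3 + 3 + 2 + 2 (3 cuts) → $78 − $6 = $72.

72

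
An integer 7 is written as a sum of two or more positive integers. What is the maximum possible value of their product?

Let m[k] be the best product for length k (with at least one cut). For each first piece i, the rest contributes max(k−i, m[k−i]).
m[2] = 1*max(1,0) = 1*1 = 1
m[3] = max(1*2, 2*1) = 2
m[4] = max(1*3, 2*2, 3*1) = 4
m[5] = max(1*4, 2*3, 3*2, 4*1) = 6
m[6] = max(1*6, 2*4, 3*3, 4*2, 5*1) = 9
m[7] = max(1*9, 2*6, 3*4, 4*3, 5*2, 6*1) = 12
One optimal split: 3 + 2 + 2; product 3*2*2 = 12.

12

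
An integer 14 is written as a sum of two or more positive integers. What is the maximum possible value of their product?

Define g[k] = max over 1≤i<k of i · max(k−i, g[k−i]); the inner max lets the remainder stay uncut if that's better.
g[2] = 1*max(1,0) = 1*1 = 1
g[3] = max(1*2, 2*1) = 2
g[4] = max(1*3, 2*2, 3*1) = 4
g[5] = max(1*4, 2*3, 3*2, 4*1) = 6
g[6] = max(1*6, 2*4, 3*3, 4*2, 5*1) = 9
g[7] = max(1*9, 2*6, 3*4, 4*3, 5*2, 6*1) = 12
g[8] = max(1*12, 2*9, 3*6, …, 6*2, 7*1) = 18
g[9] = max(1*18, 2*12, 3*9, …, 7*2, 8*1) = 27
g[10] = max(1*27, 2*18, 3*12, …, 8*2, 9*1) = 36
g[11] = max(1*36, 2*27, 3*18, …, 9*2, 10*1) = 54
g[12] = max(1*54, 2*36, 3*27, …, 10*2, 11*1) = 81
g[13] = max(1*81, 2*54, 3*36, …, 11*2, 12*1) = 108
g[14] = max(1*108, 2*81, 3*54, …, 12*2, 13*1) = 162
One optimal split: 3 + 3 + 3 + 3 + 2; product 3*3*3*3*2 = 162.

162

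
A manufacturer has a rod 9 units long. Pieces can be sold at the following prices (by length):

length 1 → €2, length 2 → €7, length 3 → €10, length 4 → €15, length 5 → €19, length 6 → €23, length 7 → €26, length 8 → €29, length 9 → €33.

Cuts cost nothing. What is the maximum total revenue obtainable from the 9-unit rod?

Consider every possible first cut. R[k] is the best of p[i]+R[k−i] over all sellable i≤k.
R[1] = 2
R[2] = max(2+2, 7+0) = 7
R[3] = max(2+7, 7+2, 10+0) = 10
R[4] = max(2+10, 7+7, 10+2, 15+0) = 15
R[5] = max(2+15, 7+10, 10+7, 15+2, 19+0) = 19
R[6] = max(2+19, 7+15, 10+10, 15+7, 19+2, 23+0) = 23
R[7] = max(2+23, 7+19, 10+15, …, 23+2, 26+0) = 26
R[8] = max(2+26, 7+23, 10+19, …, 26+2, 29+0) = 30
R[9] = max(2+30, 7+26, 10+23, …, 29+2, 33+0) = 34
One optimal cutting: 5 + 4 → €19 + €15 = €34.

34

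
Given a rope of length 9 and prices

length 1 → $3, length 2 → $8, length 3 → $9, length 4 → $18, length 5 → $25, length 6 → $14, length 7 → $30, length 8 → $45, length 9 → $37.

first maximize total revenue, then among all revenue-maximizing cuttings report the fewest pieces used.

Consider every possible first cut. r[k] is the best of p[i]+r[k−i] over all sellable i≤k.
r[1] = 3
r[2] = max(3+3, 8+0) = 8
r[3] = max(3+8, 8+3, 9+0) = 11
r[4] = max(3+11, 8+8, 9+3, 18+0) = 18
r[5] = max(3+18, 8+11, 9+8, 18+3, 25+0) = 25
r[6] = max(3+25, 8+18, 9+11, 18+8, 25+3, 14+0) = 28
r[7] = max(3+28, 8+25, 9+18, …, 14+3, 30+0) = 33
r[8] = max(3+33, 8+28, 9+25, …, 30+3, 45+0) = 45
r[9] = max(3+45, 8+33, 9+28, …, 45+3, 37+0) = 48
Maximum revenue is $48.
Now minimize piece count subject to staying optimal: for each k, pieces[k] = 1 + min over i with p[i]+r[k−i]=r[k] of pieces[k−i].
pieces[6] = 2
pieces[7] = 2
pieces[8] = 1
pieces[9] = 2

2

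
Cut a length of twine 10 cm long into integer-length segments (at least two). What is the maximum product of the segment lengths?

Fill P[k] for k=2..10: at each k try every first piece i and multiply by the better of (k−i) uncut or P[k−i].
P[2] = 1×max(1,0) = 1×1 = 1
P[3] = 1×max(2,1) = 1×2 = 2
P[4] = 2×max(2,1) = 2×2 = 4
P[5] = 2×max(3,2) = 2×3 = 6
P[6] = 3×max(3,2) = 3×3 = 9
P[7] = 2×max(5,6) = 2×6 = 12
P[8] = 2×max(6,9) = 2×9 = 18
P[9] = 3×max(6,9) = 3×9 = 27
P[10] = 2×max(8,18) = 2×18 = 36
One optimal split: 3 + 3 + 2 + 2; product 3×3×2×2 = 36.

36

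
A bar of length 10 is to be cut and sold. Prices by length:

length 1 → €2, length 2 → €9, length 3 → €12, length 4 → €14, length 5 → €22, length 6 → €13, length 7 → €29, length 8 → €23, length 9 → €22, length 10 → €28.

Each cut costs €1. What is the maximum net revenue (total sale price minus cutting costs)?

Let v[k] be the best obtainable value from length k. For each k, try every first piece i and keep the best of price[i] + v[k−i] minus the 1 cut fee when i<k.
v[1] = 2
v[2] = max(2+2-1, 9+0) = 9
v[3] = max(2+9-1, 9+2-1, 12+0) = 12
v[4] = max(2+12-1, 9+9-1, 12+2-1, 14+0) = 17
v[5] = max(2+17-1, 9+12-1, 12+9-1, 14+2-1, 22+0) = 22
v[6] = max(2+22-1, 9+17-1, 12+12-1, 14+9-1, 22+2-1, 13+0) = 25
v[7] = max(2+25-1, 9+22-1, 12+17-1, …, 13+2-1, 29+0) = 30
v[8] = max(2+30-1, 9+25-1, 12+22-1, …, 29+2-1, 23+0) = 33
v[9] = max(2+33-1, 9+30-1, 12+25-1, …, 23+2-1, 22+0) = 38
v[10] = max(2+38-1, 9+33-1, 12+30-1, …, 22+2-1, 28+0) = 43
One optimal plan: pieces 5 + 5 (1 cut) → €44 − €1 = €43.

43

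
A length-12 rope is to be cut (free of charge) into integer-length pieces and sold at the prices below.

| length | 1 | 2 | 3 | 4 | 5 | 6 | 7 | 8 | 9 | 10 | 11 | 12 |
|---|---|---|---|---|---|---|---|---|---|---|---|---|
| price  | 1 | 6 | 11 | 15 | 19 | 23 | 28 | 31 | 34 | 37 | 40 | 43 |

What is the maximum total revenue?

47

Build best[k] bottom-up: best[k] = max over allowed piece i of (p[i] + best[k−i]).
best[1] = 1
best[2] = 6
best[3] = 11
best[4] = 15
best[5] = 19
best[6] = 23
best[7] = 28
best[8] = 31
best[9] = 34  (first piece 2, then best[7]=28)
best[10] = 39  (first piece 3, then best[7]=28)
best[11] = 43  (first piece 4, then best[7]=28)
best[12] = 47  (first piece 5, then best[7]=28)
One optimal cutting: 7 + 5 → €28 + €19 = €47.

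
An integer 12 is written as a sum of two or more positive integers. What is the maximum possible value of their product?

Let prod[k] be the best product for length k (with at least one cut). For each first piece i, the rest contributes max(k−i, prod[k−i]).
prod[2] = 1*max(1,0) = 1*1 = 1
prod[3] = max(1*2, 2*1) = 2
prod[4] = max(1*3, 2*2, 3*1) = 4
prod[5] = max(1*4, 2*3, 3*2, 4*1) = 6
prod[6] = max(1*6, 2*4, 3*3, 4*2, 5*1) = 9
prod[7] = max(1*9, 2*6, 3*4, 4*3, 5*2, 6*1) = 12
prod[8] = max(1*12, 2*9, 3*6, …, 6*2, 7*1) = 18
prod[9] = max(1*18, 2*12, 3*9, …, 7*2, 8*1) = 27
prod[10] = max(1*27, 2*18, 3*12, …, 8*2, 9*1) = 36
prod[11] = max(1*36, 2*27, 3*18, …, 9*2, 10*1) = 54
prod[12] = max(1*54, 2*36, 3*27, …, 10*2, 11*1) = 81
One optimal split: 3 + 3 + 3 + 3; product 3*3*3*3 = 81.

81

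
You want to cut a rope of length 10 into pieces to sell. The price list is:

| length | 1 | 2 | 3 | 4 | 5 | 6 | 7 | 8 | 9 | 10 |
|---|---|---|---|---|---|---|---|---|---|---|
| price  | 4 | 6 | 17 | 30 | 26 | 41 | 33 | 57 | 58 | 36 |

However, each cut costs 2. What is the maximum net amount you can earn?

Consider every possible first cut. v[k] is the best of p[i]+v[k−i] over all sellable i≤k, charging 2 whenever i<k.
v[1] = 4
v[2] = 6  (first piece 1, then v[1]=4)
v[3] = 17
v[4] = 30
v[5] = 32  (first piece 1, then v[4]=30)
v[6] = 41
v[7] = 45  (first piece 3, then v[4]=30)
v[8] = 58  (first piece 4, then v[4]=30)
v[9] = 60  (first piece 1, then v[8]=58)
v[10] = 69  (first piece 4, then v[6]=41)
One optimal plan: pieces 6 + 4 (1 cut) → 71 − 2 = 69.

69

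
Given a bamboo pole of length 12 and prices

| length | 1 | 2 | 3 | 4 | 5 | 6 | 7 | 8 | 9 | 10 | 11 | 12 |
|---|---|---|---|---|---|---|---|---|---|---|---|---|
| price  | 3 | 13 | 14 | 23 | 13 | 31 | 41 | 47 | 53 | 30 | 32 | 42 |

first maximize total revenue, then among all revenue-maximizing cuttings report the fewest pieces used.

6

Consider every possible first cut. r[k] is the best of p[i]+r[k−i] over all sellable i≤k.
r[1] = 3
r[2] = 13
r[3] = 16  (first piece 1, then r[2]=13)
r[4] = 26  (first piece 2, then r[2]=13)
r[5] = 29  (first piece 1, then r[4]=26)
r[6] = 39  (first piece 2, then r[4]=26)
r[7] = 42  (first piece 1, then r[6]=39)
r[8] = 52  (first piece 2, then r[6]=39)
r[9] = 55  (first piece 1, then r[8]=52)
r[10] = 65  (first piece 2, then r[8]=52)
r[11] = 68  (first piece 1, then r[10]=65)
r[12] = 78  (first piece 2, then r[10]=65)
Maximum revenue is $78.
Now minimize piece count subject to staying optimal: for each k, pieces[k] = 1 + min over i with p[i]+r[k−i]=r[k] of pieces[k−i].
pieces[9] = 5
pieces[10] = 5
pieces[11] = 6
pieces[12] = 6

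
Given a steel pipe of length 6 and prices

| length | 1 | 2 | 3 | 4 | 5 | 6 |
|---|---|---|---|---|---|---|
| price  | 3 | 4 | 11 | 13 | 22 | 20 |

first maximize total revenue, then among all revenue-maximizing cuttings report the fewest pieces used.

Consider every possible first cut. r[k] is the best of p[i]+r[k−i] over all sellable i≤k.
r[1] = 3
r[2] = 6  (first piece 1, then r[1]=3)
r[3] = 11
r[4] = 14  (first piece 1, then r[3]=11)
r[5] = 22
r[6] = 25  (first piece 1, then r[5]=22)
Maximum revenue is $25.
Now minimize piece count subject to staying optimal: for each k, pieces[k] = 1 + min over i with p[i]+r[k−i]=r[k] of pieces[k−i].
pieces[3] = 1
pieces[4] = 2
pieces[5] = 1
pieces[6] = 2

2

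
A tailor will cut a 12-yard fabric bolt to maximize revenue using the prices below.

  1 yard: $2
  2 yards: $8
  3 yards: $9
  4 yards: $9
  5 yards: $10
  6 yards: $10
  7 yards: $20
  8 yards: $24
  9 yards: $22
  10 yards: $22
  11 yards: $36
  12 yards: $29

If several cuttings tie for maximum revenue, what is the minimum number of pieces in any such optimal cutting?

6

Build r[k] bottom-up: r[k] = max over allowed piece i of (p[i] + r[k−i]).
r[1] = 2
r[2] = 8
r[3] = 10  (first piece 1, then r[2]=8)
r[4] = 16  (first piece 2, then r[2]=8)
r[5] = 18  (first piece 1, then r[4]=16)
r[6] = 24  (first piece 2, then r[4]=16)
r[7] = 26  (first piece 1, then r[6]=24)
r[8] = 32  (first piece 2, then r[6]=24)
r[9] = 34  (first piece 1, then r[8]=32)
r[10] = 40  (first piece 2, then r[8]=32)
r[11] = 42  (first piece 1, then r[10]=40)
r[12] = 48  (first piece 2, then r[10]=40)
Maximum revenue is $48.
Now minimize piece count subject to staying optimal: for each k, pieces[k] = 1 + min over i with p[i]+r[k−i]=r[k] of pieces[k−i].
pieces[9] = 5
pieces[10] = 5
pieces[11] = 6
pieces[12] = 6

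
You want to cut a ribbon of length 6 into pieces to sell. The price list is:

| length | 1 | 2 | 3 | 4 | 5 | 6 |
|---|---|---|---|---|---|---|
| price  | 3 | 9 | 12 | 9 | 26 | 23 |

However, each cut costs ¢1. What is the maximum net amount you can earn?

Let v[k] be the best obtainable value from length k. For each k, try every first piece i and keep the best of price[i] + v[k−i] minus the 1 cut fee when i<k.
v[1] = 3
v[2] = 9
v[3] = 12
v[4] = 17  (first piece 2, then v[2]=9)
v[5] = 26
v[6] = 28  (first piece 1, then v[5]=26)
One optimal plan: pieces 5 + 1 (1 cut) → ¢29 − ¢1 = ¢28.

28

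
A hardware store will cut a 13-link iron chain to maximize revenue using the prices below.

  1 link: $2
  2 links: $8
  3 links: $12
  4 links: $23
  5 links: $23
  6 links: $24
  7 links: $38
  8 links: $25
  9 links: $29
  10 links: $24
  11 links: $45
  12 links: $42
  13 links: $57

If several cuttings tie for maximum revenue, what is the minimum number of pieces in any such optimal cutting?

4

Consider every possible first cut. r[k] is the best of p[i]+r[k−i] over all sellable i≤k.
r[1] = 2
r[2] = max(2+2, 8+0) = 8
r[3] = max(2+8, 8+2, 12+0) = 12
r[4] = max(2+12, 8+8, 12+2, 23+0) = 23
r[5] = max(2+23, 8+12, 12+8, 23+2, 23+0) = 25
r[6] = max(2+25, 8+23, 12+12, 23+8, 23+2, 24+0) = 31
r[7] = max(2+31, 8+25, 12+23, …, 24+2, 38+0) = 38
r[8] = max(2+38, 8+31, 12+25, …, 38+2, 25+0) = 46
r[9] = max(2+46, 8+38, 12+31, …, 25+2, 29+0) = 48
r[10] = max(2+48, 8+46, 12+38, …, 29+2, 24+0) = 54
r[11] = max(2+54, 8+48, 12+46, …, 24+2, 45+0) = 61
r[12] = max(2+61, 8+54, 12+48, …, 45+2, 42+0) = 69
r[13] = max(2+69, 8+61, 12+54, …, 42+2, 57+0) = 71
Maximum revenue is $71.
Now minimize piece count subject to staying optimal: for each k, pieces[k] = 1 + min over i with p[i]+r[k−i]=r[k] of pieces[k−i].
pieces[10] = 3
pieces[11] = 2
pieces[12] = 3
pieces[13] = 4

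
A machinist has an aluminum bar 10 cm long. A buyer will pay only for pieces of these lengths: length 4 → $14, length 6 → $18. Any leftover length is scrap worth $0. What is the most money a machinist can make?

32

Build r[k] bottom-up: r[k] = max over allowed piece i of (p[i] + r[k−i]).
r[1] = 0
r[2] = 0
r[3] = 0
r[4] = 14
r[5] = 14
r[6] = max(14+0, 18+0) = 18
r[7] = max(14+0, 18+0) = 18
r[8] = max(14+14, 18+0) = 28
r[9] = max(14+14, 18+0) = 28
r[10] = max(14+18, 18+14) = 32
One optimal cutting: 6 + 4 → $32.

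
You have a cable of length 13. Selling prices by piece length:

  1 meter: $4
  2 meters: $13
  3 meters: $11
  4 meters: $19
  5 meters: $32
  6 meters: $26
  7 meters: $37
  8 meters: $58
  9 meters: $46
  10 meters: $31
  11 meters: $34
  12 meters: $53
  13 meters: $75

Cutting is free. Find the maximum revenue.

90

Build R[k] bottom-up: R[k] = max over allowed piece i of (p[i] + R[k−i]).
R[1] = 4
R[2] = 13
R[3] = 17  (first piece 1, then R[2]=13)
R[4] = 26  (first piece 2, then R[2]=13)
R[5] = 32
R[6] = 39  (first piece 2, then R[4]=26)
R[7] = 45  (first piece 2, then R[5]=32)
R[8] = 58
R[9] = 62  (first piece 1, then R[8]=58)
R[10] = 71  (first piece 2, then R[8]=58)
R[11] = 75  (first piece 1, then R[10]=71)
R[12] = 84  (first piece 2, then R[10]=71)
R[13] = 90  (first piece 5, then R[8]=58)
One optimal cutting: 8 + 5 → $58 + $32 = $90.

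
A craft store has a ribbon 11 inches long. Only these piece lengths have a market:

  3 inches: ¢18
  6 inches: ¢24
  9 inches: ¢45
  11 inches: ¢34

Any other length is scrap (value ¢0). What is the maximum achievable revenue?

Build best[k] bottom-up: best[k] = max over allowed piece i of (p[i] + best[k−i]).
best[1] = 0
best[2] = 0
best[3] = 18
best[4] = 18
best[5] = 18
best[6] = max(18+18, 24+0) = 36
best[7] = max(18+18, 24+0) = 36
best[8] = max(18+18, 24+0) = 36
best[9] = max(18+36, 24+18, 45+0) = 54
best[10] = max(18+36, 24+18, 45+0) = 54
best[11] = max(18+36, 24+18, 45+0, 34+0) = 54
One optimal cutting: pieces 3 + 3 + 3 with 2 inches of scrap → ¢54.

54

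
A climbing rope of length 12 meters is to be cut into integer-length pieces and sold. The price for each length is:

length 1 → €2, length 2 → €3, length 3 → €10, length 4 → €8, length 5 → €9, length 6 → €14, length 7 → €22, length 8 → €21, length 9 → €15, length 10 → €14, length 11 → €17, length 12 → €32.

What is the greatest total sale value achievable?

40

Consider every possible first cut. r[k] is the best of p[i]+r[k−i] over all sellable i≤k.
r[1] = 2
r[2] = 4  (first piece 1, then r[1]=2)
r[3] = 10
r[4] = 12  (first piece 1, then r[3]=10)
r[5] = 14  (first piece 1, then r[4]=12)
r[6] = 20  (first piece 3, then r[3]=10)
r[7] = 22  (first piece 1, then r[6]=20)
r[8] = 24  (first piece 1, then r[7]=22)
r[9] = 30  (first piece 3, then r[6]=20)
r[10] = 32  (first piece 1, then r[9]=30)
r[11] = 34  (first piece 1, then r[10]=32)
r[12] = 40  (first piece 3, then r[9]=30)
One optimal cutting: 3 + 3 + 3 + 3 → €10 + €10 + €10 + €10 = €40.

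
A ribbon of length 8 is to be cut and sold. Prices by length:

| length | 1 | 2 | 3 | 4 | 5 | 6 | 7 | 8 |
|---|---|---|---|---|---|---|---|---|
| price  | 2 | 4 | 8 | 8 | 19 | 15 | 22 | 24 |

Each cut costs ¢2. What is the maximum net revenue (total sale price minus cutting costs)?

Consider every possible first cut. r[k] is the best of p[i]+r[k−i] over all sellable i≤k, charging 2 whenever i<k.
r[1] = 2
r[2] = 4
r[3] = 8
r[4] = 8  (first piece 1, then r[3]=8)
r[5] = 19
r[6] = 19  (first piece 1, then r[5]=19)
r[7] = 22
r[8] = 25  (first piece 3, then r[5]=19)
One optimal plan: pieces 5 + 3 (1 cut) → ¢27 − ¢2 = ¢25.

25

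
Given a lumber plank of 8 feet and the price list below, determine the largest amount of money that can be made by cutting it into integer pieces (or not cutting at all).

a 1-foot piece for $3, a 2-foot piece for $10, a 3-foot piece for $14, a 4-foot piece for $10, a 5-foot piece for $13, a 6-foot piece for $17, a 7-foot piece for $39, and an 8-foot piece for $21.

42

Consider every possible first cut. v[k] is the best of p[i]+v[k−i] over all sellable i≤k.
v[1] = 3
v[2] = 10
v[3] = 14
v[4] = 20  (first piece 2, then v[2]=10)
v[5] = 24  (first piece 2, then v[3]=14)
v[6] = 30  (first piece 2, then v[4]=20)
v[7] = 39
v[8] = 42  (first piece 1, then v[7]=39)
One optimal cutting: 7 + 1 → $39 + $3 = $42.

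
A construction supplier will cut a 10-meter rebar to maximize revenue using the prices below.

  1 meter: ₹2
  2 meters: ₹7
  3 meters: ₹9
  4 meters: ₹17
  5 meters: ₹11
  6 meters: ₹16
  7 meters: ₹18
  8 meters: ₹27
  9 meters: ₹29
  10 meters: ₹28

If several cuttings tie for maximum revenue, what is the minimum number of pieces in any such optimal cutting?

Build r[k] bottom-up: r[k] = max over allowed piece i of (p[i] + r[k−i]).
r[1] = 2
r[2] = max(2+2, 7+0) = 7
r[3] = max(2+7, 7+2, 9+0) = 9
r[4] = max(2+9, 7+7, 9+2, 17+0) = 17
r[5] = max(2+17, 7+9, 9+7, 17+2, 11+0) = 19
r[6] = max(2+19, 7+17, 9+9, 17+7, 11+2, 16+0) = 24
r[7] = max(2+24, 7+19, 9+17, …, 16+2, 18+0) = 26
r[8] = max(2+26, 7+24, 9+19, …, 18+2, 27+0) = 34
r[9] = max(2+34, 7+26, 9+24, …, 27+2, 29+0) = 36
r[10] = max(2+36, 7+34, 9+26, …, 29+2, 28+0) = 41
Maximum revenue is ₹41.
Now minimize piece count subject to staying optimal: for each k, pieces[k] = 1 + min over i with p[i]+r[k−i]=r[k] of pieces[k−i].
pieces[7] = 2
pieces[8] = 2
pieces[9] = 3
pieces[10] = 3

3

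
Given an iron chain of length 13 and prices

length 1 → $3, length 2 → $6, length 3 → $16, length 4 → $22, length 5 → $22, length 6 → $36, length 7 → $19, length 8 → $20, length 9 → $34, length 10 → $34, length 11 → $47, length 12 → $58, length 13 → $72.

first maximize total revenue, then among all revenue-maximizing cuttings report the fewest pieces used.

Let r[k] be the best obtainable value from length k. For each k, try every first piece i and keep the best of price[i] + r[k−i].
r[1] = 3
r[2] = 6  (first piece 1, then r[1]=3)
r[3] = 16
r[4] = 22
r[5] = 25  (first piece 1, then r[4]=22)
r[6] = 36
r[7] = 39  (first piece 1, then r[6]=36)
r[8] = 44  (first piece 4, then r[4]=22)
r[9] = 52  (first piece 3, then r[6]=36)
r[10] = 58  (first piece 4, then r[6]=36)
r[11] = 61  (first piece 1, then r[10]=58)
r[12] = 72  (first piece 6, then r[6]=36)
r[13] = 75  (first piece 1, then r[12]=72)
Maximum revenue is $75.
Now minimize piece count subject to staying optimal: for each k, pieces[k] = 1 + min over i with p[i]+r[k−i]=r[k] of pieces[k−i].
pieces[10] = 2
pieces[11] = 3
pieces[12] = 2
pieces[13] = 3

3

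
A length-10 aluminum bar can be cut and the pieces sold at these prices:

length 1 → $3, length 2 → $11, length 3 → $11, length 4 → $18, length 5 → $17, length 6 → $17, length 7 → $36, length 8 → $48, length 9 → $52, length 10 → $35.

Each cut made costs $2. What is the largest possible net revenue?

Let net[k] be the best obtainable value from length k. For each k, try every first piece i and keep the best of price[i] + net[k−i] minus the 2 cut fee when i<k.
net[1] = 3
net[2] = 11
net[3] = 12  (first piece 1, then net[2]=11)
net[4] = 20  (first piece 2, then net[2]=11)
net[5] = 21  (first piece 1, then net[4]=20)
net[6] = 29  (first piece 2, then net[4]=20)
net[7] = 36
net[8] = 48
net[9] = 52
net[10] = 57  (first piece 2, then net[8]=48)
One optimal plan: pieces 8 + 2 (1 cut) → $59 − $2 = $57.

57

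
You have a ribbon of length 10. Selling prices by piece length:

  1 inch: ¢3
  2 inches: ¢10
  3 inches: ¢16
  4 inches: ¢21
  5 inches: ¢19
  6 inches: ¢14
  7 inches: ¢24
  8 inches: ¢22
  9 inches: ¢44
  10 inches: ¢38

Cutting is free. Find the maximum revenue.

53

Build r[k] bottom-up: r[k] = max over allowed piece i of (p[i] + r[k−i]).
r[1] = 3
r[2] = max(3+3, 10+0) = 10
r[3] = max(3+10, 10+3, 16+0) = 16
r[4] = max(3+16, 10+10, 16+3, 21+0) = 21
r[5] = max(3+21, 10+16, 16+10, 21+3, 19+0) = 26
r[6] = max(3+26, 10+21, 16+16, 21+10, 19+3, 14+0) = 32
r[7] = max(3+32, 10+26, 16+21, …, 14+3, 24+0) = 37
r[8] = max(3+37, 10+32, 16+26, …, 24+3, 22+0) = 42
r[9] = max(3+42, 10+37, 16+32, …, 22+3, 44+0) = 48
r[10] = max(3+48, 10+42, 16+37, …, 44+3, 38+0) = 53
One optimal cutting: 4 + 3 + 3 → ¢21 + ¢16 + ¢16 = ¢53.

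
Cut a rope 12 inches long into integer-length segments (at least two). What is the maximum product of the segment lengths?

81

Fill prod[k] for k=2..12: at each k try every first piece i and multiply by the better of (k−i) uncut or prod[k−i].
prod[2] = 1·max(1,0) = 1·1 = 1
prod[3] = max(1·2, 2·1) = 2
prod[4] = max(1·3, 2·2, 3·1) = 4
prod[5] = max(1·4, 2·3, 3·2, 4·1) = 6
prod[6] = max(1·6, 2·4, 3·3, 4·2, 5·1) = 9
prod[7] = max(1·9, 2·6, 3·4, 4·3, 5·2, 6·1) = 12
prod[8] = max(1·12, 2·9, 3·6, …, 6·2, 7·1) = 18
prod[9] = max(1·18, 2·12, 3·9, …, 7·2, 8·1) = 27
prod[10] = max(1·27, 2·18, 3·12, …, 8·2, 9·1) = 36
prod[11] = max(1·36, 2·27, 3·18, …, 9·2, 10·1) = 54
prod[12] = max(1·54, 2·36, 3·27, …, 10·2, 11·1) = 81
One optimal split: 3 + 3 + 3 + 3; product 3·3·3·3 = 81.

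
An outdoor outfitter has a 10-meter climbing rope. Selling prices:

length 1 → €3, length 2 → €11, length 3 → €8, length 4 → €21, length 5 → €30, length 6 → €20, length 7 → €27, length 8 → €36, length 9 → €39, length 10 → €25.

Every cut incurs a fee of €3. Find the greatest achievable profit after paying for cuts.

57

Consider every possible first cut. r[k] is the best of p[i]+r[k−i] over all sellable i≤k, charging 3 whenever i<k.
r[1] = 3
r[2] = max(3+3-3, 11+0) = 11
r[3] = max(3+11-3, 11+3-3, 8+0) = 11
r[4] = max(3+11-3, 11+11-3, 8+3-3, 21+0) = 21
r[5] = max(3+21-3, 11+11-3, 8+11-3, 21+3-3, 30+0) = 30
r[6] = max(3+30-3, 11+21-3, 8+11-3, 21+11-3, 30+3-3, 20+0) = 30
r[7] = max(3+30-3, 11+30-3, 8+21-3, …, 20+3-3, 27+0) = 38
r[8] = max(3+38-3, 11+30-3, 8+30-3, …, 27+3-3, 36+0) = 39
r[9] = max(3+39-3, 11+38-3, 8+30-3, …, 36+3-3, 39+0) = 48
r[10] = max(3+48-3, 11+39-3, 8+38-3, …, 39+3-3, 25+0) = 57
One optimal plan: pieces 5 + 5 (1 cut) → €60 − €3 = €57.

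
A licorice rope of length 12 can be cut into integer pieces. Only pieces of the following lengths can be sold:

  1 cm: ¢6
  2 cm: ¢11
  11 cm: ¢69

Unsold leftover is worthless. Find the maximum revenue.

Let r[k] be the best obtainable value from length k. For each k, try every first piece i and keep the best of price[i] + r[k−i].
r[1] = 6
r[2] = max(6+6, 11+0) = 12
r[3] = max(6+12, 11+6) = 18
r[4] = max(6+18, 11+12) = 24
r[5] = max(6+24, 11+18) = 30
r[6] = max(6+30, 11+24) = 36
r[7] = max(6+36, 11+30) = 42
r[8] = max(6+42, 11+36) = 48
r[9] = max(6+48, 11+42) = 54
r[10] = max(6+54, 11+48) = 60
r[11] = max(6+60, 11+54, 69+0) = 69
r[12] = max(6+69, 11+60, 69+6) = 75
One optimal cutting: 11 + 1 → ¢75.

75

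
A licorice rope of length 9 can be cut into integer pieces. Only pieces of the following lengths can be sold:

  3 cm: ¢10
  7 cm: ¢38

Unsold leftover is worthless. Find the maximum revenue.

Let best[k] be the best obtainable value from length k. For each k, try every first piece i and keep the best of price[i] + best[k−i].
best[1] = 0
best[2] = 0
best[3] = 10
best[4] = 10
best[5] = 10
best[6] = 20  (first piece 3, then best[3]=10)
best[7] = 38
best[8] = 38
best[9] = 38
One optimal cutting: pieces 7 with 2 cm of scrap → ¢38.

38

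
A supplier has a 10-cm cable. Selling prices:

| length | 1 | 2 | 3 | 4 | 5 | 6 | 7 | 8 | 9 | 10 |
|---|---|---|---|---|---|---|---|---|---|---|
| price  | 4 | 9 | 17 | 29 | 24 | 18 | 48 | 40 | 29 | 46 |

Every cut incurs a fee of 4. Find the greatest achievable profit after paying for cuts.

61

Consider every possible first cut. r[k] is the best of p[i]+r[k−i] over all sellable i≤k, charging 4 whenever i<k.
r[1] = 4
r[2] = 9
r[3] = 17
r[4] = 29
r[5] = 29  (first piece 1, then r[4]=29)
r[6] = 34  (first piece 2, then r[4]=29)
r[7] = 48
r[8] = 54  (first piece 4, then r[4]=29)
r[9] = 54  (first piece 1, then r[8]=54)
r[10] = 61  (first piece 3, then r[7]=48)
One optimal plan: pieces 7 + 3 (1 cut) → 65 − 4 = 61.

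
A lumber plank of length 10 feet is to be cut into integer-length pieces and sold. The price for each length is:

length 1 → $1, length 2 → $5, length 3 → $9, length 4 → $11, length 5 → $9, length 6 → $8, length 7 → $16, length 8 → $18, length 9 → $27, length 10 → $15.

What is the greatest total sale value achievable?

Consider every possible first cut. v[k] is the best of p[i]+v[k−i] over all sellable i≤k.
v[1] = 1
v[2] = max(1+1, 5+0) = 5
v[3] = max(1+5, 5+1, 9+0) = 9
v[4] = max(1+9, 5+5, 9+1, 11+0) = 11
v[5] = max(1+11, 5+9, 9+5, 11+1, 9+0) = 14
v[6] = max(1+14, 5+11, 9+9, 11+5, 9+1, 8+0) = 18
v[7] = max(1+18, 5+14, 9+11, …, 8+1, 16+0) = 20
v[8] = max(1+20, 5+18, 9+14, …, 16+1, 18+0) = 23
v[9] = max(1+23, 5+20, 9+18, …, 18+1, 27+0) = 27
v[10] = max(1+27, 5+23, 9+20, …, 27+1, 15+0) = 29
One optimal cutting: 4 + 3 + 3 → $11 + $9 + $9 = $29.

29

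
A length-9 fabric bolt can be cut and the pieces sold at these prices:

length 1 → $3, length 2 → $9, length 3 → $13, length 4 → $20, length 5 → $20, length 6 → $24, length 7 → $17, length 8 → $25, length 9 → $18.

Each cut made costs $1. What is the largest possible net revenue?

Consider every possible first cut. v[k] is the best of p[i]+v[k−i] over all sellable i≤k, charging 1 whenever i<k.
v[1] = 3
v[2] = 9
v[3] = 13
v[4] = 20
v[5] = 22  (first piece 1, then v[4]=20)
v[6] = 28  (first piece 2, then v[4]=20)
v[7] = 32  (first piece 3, then v[4]=20)
v[8] = 39  (first piece 4, then v[4]=20)
v[9] = 41  (first piece 1, then v[8]=39)
One optimal plan: pieces 4 + 4 + 1 (2 cuts) → $43 − $2 = $41.

41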